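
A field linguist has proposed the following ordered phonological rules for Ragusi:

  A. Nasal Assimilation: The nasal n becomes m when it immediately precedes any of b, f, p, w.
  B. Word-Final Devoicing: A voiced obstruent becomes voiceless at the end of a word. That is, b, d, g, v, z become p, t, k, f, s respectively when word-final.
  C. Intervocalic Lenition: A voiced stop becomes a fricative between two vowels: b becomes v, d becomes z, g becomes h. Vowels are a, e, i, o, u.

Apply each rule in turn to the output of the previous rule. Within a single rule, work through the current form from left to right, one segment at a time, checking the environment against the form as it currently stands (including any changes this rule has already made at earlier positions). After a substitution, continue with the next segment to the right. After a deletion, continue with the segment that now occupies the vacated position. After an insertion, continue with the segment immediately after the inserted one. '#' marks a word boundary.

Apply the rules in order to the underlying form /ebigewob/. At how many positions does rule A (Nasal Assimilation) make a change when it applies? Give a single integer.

A Nasal Assimilation: no change — [ebigewob]
B Word-Final Devoicing: [ebigewob] → [ebigewop]
C Intervocalic Lenition: [ebigewop] → [evihewop]
Rule A changed 0 position(s).

0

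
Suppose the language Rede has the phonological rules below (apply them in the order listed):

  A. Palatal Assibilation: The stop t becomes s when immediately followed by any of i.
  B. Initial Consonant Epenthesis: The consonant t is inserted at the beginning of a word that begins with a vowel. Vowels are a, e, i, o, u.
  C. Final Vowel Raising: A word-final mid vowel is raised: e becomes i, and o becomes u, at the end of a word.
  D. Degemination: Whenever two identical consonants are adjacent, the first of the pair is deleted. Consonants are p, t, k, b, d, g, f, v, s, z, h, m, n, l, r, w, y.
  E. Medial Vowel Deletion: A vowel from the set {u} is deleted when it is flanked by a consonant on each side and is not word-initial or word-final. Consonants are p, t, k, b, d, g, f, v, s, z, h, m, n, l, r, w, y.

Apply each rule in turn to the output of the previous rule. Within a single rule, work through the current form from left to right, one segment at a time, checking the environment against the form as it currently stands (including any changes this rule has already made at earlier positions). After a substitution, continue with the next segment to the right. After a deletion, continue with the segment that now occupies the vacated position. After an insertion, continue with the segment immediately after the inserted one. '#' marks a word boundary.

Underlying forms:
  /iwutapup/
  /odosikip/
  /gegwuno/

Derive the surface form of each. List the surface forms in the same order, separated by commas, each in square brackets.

/iwutapup/:
  A Palatal Assibilation: no change — [iwutapup]
  B Initial Consonant Epenthesis: [iwutapup] → [tiwutapup]
  C Final Vowel Raising: no change — [tiwutapup]
  D Degemination: no change — [tiwutapup]
  E Medial Vowel Deletion: [tiwutapup] → [tiwtapp]
/odosikip/:
  A Palatal Assibilation: no change — [odosikip]
  B Initial Consonant Epenthesis: [odosikip] → [todosikip]
  C Final Vowel Raising: no change — [todosikip]
  D Degemination: no change — [todosikip]
  E Medial Vowel Deletion: no change — [todosikip]
/gegwuno/:
  A Palatal Assibilation: no change — [gegwuno]
  B Initial Consonant Epenthesis: no change — [gegwuno]
  C Final Vowel Raising: [gegwuno] → [gegwunu]
  D Degemination: no change — [gegwunu]
  E Medial Vowel Deletion: [gegwunu] → [gegwnu]

[tiwtapp], [todosikip], [gegwnu]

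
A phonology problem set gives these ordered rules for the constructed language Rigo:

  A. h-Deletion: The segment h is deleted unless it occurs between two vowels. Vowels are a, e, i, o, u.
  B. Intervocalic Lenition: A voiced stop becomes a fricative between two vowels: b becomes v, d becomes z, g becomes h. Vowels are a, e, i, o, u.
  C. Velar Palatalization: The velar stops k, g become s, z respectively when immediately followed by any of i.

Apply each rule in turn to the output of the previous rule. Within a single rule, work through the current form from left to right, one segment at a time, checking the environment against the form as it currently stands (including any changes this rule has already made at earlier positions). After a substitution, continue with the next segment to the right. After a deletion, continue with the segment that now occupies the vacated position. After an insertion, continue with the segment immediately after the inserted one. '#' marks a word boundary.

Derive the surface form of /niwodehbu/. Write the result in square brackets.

[niwozevu]

A h-Deletion: [niwodehbu] → [niwodebu]
B Intervocalic Lenition: [niwodebu] → [niwozevu]
C Velar Palatalization: no change — [niwozevu]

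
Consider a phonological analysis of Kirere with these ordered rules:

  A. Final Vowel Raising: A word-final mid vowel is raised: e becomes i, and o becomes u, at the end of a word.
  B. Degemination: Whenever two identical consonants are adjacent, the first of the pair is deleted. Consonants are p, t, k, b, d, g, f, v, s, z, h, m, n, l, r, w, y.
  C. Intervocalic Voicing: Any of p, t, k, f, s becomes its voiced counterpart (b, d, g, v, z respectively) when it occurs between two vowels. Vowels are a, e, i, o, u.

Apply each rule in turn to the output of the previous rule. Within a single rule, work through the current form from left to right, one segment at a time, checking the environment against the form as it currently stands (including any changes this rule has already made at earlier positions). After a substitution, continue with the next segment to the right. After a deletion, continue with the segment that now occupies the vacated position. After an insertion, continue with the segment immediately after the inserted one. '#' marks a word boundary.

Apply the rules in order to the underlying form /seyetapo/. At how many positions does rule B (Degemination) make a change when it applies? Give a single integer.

A Final Vowel Raising: [seyetapo] → [seyetapu]
B Degemination: no change — [seyetapu]
C Intervocalic Voicing: [seyetapu] → [seyedabu]
Rule B changed 0 position(s).

0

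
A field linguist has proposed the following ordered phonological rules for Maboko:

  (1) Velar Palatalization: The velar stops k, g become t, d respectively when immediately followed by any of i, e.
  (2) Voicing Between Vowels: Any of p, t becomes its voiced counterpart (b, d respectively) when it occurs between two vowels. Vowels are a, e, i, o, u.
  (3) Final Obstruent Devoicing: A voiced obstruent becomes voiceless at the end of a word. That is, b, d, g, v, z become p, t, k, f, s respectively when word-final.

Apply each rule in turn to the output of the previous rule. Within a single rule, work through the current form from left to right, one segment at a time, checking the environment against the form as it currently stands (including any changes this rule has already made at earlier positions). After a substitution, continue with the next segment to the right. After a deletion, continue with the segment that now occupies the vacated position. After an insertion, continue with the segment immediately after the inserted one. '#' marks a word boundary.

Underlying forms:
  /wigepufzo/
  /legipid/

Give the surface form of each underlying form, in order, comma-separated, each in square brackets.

[widebufzo], [ledibit]

/wigepufzo/:
  (1) Velar Palatalization: [wigepufzo] → [widepufzo]
  (2) Voicing Between Vowels: [widepufzo] → [widebufzo]
  (3) Final Obstruent Devoicing: no change — [widebufzo]
/legipid/:
  (1) Velar Palatalization: [legipid] → [ledipid]
  (2) Voicing Between Vowels: [ledipid] → [ledibid]
  (3) Final Obstruent Devoicing: [ledibid] → [ledibit]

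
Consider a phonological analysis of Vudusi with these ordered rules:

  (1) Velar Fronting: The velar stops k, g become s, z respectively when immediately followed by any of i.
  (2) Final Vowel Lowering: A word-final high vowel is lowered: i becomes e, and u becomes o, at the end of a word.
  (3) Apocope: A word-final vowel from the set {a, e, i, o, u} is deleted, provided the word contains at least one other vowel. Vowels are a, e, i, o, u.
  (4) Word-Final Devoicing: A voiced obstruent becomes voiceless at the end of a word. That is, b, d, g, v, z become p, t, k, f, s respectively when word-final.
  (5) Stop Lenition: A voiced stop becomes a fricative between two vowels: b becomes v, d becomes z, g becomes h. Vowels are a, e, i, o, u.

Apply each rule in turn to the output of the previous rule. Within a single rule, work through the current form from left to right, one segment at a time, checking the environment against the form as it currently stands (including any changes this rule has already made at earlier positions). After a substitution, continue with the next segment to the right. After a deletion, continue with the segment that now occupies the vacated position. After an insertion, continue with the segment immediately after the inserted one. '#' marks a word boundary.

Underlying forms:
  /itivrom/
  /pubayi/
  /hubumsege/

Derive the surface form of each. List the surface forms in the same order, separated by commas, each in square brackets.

/itivrom/:
  (1) Velar Fronting: no change — [itivrom]
  (2) Final Vowel Lowering: no change — [itivrom]
  (3) Apocope: no change — [itivrom]
  (4) Word-Final Devoicing: no change — [itivrom]
  (5) Stop Lenition: no change — [itivrom]
/pubayi/:
  (1) Velar Fronting: no change — [pubayi]
  (2) Final Vowel Lowering: [pubayi] → [pubaye]
  (3) Apocope: [pubaye] → [pubay]
  (4) Word-Final Devoicing: no change — [pubay]
  (5) Stop Lenition: [pubay] → [puvay]
/hubumsege/:
  (1) Velar Fronting: no change — [hubumsege]
  (2) Final Vowel Lowering: no change — [hubumsege]
  (3) Apocope: [hubumsege] → [hubumseg]
  (4) Word-Final Devoicing: [hubumseg] → [hubumsek]
  (5) Stop Lenition: [hubumsek] → [huvumsek]

[itivrom], [puvay], [huvumsek]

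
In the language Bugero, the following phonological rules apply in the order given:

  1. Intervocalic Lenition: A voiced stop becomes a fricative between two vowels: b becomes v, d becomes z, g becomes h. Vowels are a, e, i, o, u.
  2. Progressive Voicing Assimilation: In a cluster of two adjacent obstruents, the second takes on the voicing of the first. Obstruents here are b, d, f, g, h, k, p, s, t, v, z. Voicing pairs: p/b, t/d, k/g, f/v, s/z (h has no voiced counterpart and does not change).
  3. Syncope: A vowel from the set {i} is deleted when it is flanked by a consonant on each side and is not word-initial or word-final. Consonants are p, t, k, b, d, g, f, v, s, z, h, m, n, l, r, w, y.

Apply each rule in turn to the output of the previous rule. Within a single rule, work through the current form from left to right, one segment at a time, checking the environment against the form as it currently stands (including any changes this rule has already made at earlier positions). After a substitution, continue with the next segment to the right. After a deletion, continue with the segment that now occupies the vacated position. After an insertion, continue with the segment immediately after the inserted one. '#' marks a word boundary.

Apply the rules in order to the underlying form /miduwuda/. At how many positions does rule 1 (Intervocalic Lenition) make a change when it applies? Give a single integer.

2

1 Intervocalic Lenition: [miduwuda] → [mizuwuza]
2 Progressive Voicing Assimilation: no change — [mizuwuza]
3 Syncope: [mizuwuza] → [mzuwuza]
Rule 1 changed 2 position(s).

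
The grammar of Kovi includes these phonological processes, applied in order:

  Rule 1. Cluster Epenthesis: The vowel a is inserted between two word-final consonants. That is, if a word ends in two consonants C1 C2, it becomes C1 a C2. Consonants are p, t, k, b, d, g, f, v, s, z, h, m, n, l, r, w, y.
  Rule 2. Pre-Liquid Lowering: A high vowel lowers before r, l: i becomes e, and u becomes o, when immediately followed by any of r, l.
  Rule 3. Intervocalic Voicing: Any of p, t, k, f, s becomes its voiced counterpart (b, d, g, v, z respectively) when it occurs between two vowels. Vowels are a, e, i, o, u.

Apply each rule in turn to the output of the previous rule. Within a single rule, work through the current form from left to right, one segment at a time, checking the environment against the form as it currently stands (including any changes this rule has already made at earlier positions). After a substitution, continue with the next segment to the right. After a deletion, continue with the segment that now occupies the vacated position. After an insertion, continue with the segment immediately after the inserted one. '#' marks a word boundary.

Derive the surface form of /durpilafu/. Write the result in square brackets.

[dorpelavu]

Rule 1 Cluster Epenthesis: no change — [durpilafu]
Rule 2 Pre-Liquid Lowering: [durpilafu] → [dorpelafu]
Rule 3 Intervocalic Voicing: [dorpelafu] → [dorpelavu]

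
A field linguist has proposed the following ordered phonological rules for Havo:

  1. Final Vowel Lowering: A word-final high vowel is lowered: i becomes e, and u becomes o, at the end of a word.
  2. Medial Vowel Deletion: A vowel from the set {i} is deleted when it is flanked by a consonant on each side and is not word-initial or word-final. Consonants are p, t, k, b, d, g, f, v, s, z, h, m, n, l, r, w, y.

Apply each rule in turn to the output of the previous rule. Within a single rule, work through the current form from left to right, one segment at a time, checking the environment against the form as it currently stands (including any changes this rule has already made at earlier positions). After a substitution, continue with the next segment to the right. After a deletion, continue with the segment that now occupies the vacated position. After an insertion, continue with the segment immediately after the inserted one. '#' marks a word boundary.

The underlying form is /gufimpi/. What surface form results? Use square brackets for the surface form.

1 Final Vowel Lowering: [gufimpi] → [gufimpe]
2 Medial Vowel Deletion: [gufimpe] → [gufmpe]

[gufmpe]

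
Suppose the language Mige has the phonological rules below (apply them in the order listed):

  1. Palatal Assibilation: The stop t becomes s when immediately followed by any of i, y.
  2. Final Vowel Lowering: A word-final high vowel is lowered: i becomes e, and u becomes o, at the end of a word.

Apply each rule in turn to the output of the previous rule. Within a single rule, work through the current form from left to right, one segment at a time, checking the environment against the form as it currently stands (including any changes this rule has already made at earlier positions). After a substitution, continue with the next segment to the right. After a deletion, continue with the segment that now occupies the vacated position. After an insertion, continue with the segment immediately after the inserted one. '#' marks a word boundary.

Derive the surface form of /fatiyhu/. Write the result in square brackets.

[fasiyho]

1 Palatal Assibilation: [fatiyhu] → [fasiyhu]
2 Final Vowel Lowering: [fasiyhu] → [fasiyho]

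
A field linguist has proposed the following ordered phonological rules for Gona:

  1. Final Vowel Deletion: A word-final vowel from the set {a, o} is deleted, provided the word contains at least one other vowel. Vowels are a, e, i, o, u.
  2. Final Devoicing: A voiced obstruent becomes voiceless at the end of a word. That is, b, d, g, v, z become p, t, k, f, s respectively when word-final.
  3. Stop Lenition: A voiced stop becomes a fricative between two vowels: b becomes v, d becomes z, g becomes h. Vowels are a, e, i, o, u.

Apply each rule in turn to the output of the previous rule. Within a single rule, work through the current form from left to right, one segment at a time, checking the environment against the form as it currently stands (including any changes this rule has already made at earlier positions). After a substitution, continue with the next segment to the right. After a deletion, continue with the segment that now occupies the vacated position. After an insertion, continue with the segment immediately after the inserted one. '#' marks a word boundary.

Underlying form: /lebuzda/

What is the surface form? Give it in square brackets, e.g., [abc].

1 Final Vowel Deletion: [lebuzda] → [lebuzd]
2 Final Devoicing: [lebuzd] → [lebuzt]
3 Stop Lenition: [lebuzt] → [levuzt]

[levuzt]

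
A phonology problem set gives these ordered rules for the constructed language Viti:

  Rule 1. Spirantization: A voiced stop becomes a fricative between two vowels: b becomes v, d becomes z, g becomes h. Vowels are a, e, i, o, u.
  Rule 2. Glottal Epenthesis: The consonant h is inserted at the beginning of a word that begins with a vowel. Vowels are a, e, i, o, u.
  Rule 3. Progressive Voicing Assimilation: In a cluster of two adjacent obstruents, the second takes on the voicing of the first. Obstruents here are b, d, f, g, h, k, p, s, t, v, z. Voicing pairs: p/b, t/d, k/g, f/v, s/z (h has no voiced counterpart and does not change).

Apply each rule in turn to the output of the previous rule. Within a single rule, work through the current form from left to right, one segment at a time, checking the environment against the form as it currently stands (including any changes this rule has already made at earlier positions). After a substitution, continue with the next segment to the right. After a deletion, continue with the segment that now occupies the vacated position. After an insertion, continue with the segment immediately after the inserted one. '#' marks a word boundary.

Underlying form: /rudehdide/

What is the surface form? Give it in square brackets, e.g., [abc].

Rule 1 Spirantization: [rudehdide] → [ruzehdize]
Rule 2 Glottal Epenthesis: no change — [ruzehdize]
Rule 3 Progressive Voicing Assimilation: [ruzehdize] → [ruzehtize]

[ruzehtize]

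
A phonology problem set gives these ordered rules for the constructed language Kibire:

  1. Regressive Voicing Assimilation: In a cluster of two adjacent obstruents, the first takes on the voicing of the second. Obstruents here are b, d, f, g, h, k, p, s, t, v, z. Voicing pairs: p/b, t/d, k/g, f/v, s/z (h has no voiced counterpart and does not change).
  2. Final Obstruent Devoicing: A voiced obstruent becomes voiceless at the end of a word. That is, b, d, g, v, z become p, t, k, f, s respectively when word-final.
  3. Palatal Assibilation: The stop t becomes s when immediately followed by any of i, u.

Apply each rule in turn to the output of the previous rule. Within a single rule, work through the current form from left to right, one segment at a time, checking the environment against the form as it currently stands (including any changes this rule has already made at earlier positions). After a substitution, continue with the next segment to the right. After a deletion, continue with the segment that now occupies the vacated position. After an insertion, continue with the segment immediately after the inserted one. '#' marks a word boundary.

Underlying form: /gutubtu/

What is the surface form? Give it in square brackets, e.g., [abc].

[gusupsu]

1 Regressive Voicing Assimilation: [gutubtu] → [gutuptu]
2 Final Obstruent Devoicing: no change — [gutuptu]
3 Palatal Assibilation: [gutuptu] → [gusupsu]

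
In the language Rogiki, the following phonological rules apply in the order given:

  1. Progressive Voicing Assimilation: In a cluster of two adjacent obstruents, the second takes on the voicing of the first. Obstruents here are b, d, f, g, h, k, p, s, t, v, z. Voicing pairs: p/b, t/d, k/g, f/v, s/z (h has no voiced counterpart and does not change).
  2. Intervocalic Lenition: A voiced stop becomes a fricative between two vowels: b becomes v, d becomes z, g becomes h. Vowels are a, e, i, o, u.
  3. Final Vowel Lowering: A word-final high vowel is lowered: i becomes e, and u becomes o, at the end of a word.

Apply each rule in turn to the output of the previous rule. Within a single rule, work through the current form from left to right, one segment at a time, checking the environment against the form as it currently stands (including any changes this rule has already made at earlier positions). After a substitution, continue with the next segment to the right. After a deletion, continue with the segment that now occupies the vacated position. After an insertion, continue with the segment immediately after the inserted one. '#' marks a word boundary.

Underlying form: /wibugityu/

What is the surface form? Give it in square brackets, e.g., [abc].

[wivuhityo]

1 Progressive Voicing Assimilation: no change — [wibugityu]
2 Intervocalic Lenition: [wibugityu] → [wivuhityu]
3 Final Vowel Lowering: [wivuhityu] → [wivuhityo]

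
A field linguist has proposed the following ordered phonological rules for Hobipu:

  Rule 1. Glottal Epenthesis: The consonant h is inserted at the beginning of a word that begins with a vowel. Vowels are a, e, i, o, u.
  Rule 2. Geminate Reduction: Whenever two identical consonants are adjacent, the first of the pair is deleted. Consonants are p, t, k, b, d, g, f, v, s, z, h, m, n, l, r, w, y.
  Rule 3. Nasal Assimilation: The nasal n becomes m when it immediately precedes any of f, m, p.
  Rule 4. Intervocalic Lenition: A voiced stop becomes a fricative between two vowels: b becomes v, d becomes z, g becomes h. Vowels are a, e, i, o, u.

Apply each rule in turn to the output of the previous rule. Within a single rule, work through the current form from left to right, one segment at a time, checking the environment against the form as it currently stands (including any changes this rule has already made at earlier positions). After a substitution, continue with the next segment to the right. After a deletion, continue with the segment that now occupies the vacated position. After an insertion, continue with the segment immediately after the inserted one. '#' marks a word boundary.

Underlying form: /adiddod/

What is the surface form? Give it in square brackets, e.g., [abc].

Rule 1 Glottal Epenthesis: [adiddod] → [hadiddod]
Rule 2 Geminate Reduction: [hadiddod] → [hadidod]
Rule 3 Nasal Assimilation: no change — [hadidod]
Rule 4 Intervocalic Lenition: [hadidod] → [hazizod]

[hazizod]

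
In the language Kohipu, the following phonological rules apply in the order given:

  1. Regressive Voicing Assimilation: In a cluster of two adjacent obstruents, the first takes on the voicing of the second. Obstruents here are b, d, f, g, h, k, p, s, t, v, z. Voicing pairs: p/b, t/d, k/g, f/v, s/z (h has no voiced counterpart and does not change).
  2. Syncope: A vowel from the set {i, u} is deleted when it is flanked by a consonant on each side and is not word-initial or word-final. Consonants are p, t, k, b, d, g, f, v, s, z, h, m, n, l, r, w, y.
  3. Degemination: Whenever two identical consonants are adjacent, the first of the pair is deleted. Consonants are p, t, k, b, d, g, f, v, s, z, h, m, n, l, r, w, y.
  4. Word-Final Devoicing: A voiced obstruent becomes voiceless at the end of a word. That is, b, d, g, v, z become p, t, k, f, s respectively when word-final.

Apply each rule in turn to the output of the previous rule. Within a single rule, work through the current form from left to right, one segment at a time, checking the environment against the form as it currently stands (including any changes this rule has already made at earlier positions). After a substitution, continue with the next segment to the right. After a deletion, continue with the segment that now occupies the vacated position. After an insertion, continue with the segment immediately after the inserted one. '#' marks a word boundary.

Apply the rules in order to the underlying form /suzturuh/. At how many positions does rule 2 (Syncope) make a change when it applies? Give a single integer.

3

1 Regressive Voicing Assimilation: [suzturuh] → [susturuh]
2 Syncope: [susturuh] → [sstrh]
3 Degemination: [sstrh] → [strh]
4 Word-Final Devoicing: no change — [strh]
Rule 2 changed 3 position(s).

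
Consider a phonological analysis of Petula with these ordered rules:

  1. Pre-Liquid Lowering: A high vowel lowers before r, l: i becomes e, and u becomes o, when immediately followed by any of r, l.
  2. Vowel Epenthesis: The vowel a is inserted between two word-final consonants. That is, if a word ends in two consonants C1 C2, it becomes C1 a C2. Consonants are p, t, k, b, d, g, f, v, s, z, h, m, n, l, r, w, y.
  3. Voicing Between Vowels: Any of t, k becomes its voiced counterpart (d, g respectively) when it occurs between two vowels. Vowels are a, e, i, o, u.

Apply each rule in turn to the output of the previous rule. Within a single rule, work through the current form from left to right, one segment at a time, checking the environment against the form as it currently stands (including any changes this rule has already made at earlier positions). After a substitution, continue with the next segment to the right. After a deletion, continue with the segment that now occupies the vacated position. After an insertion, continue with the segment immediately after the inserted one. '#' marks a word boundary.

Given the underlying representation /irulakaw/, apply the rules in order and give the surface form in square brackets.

[erolagaw]

1 Pre-Liquid Lowering: [irulakaw] → [erolakaw]
2 Vowel Epenthesis: no change — [erolakaw]
3 Voicing Between Vowels: [erolakaw] → [erolagaw]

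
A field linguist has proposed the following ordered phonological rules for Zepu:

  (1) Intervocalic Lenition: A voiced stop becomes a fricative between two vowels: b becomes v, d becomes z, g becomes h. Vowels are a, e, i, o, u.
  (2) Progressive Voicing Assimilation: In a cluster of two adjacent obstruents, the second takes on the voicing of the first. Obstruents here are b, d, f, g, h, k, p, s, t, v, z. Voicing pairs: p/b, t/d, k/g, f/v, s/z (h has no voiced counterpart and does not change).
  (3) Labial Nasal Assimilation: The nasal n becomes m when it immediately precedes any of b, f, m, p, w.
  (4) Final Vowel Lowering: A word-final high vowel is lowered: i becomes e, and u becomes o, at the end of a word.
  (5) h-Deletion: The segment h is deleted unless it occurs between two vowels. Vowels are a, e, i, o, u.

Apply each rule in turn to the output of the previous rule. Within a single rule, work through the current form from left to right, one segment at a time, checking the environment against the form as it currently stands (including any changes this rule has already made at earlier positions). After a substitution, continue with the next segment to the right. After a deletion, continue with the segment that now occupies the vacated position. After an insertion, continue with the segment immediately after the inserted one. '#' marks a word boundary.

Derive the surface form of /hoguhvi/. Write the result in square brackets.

(1) Intervocalic Lenition: [hoguhvi] → [hohuhvi]
(2) Progressive Voicing Assimilation: [hohuhvi] → [hohuhfi]
(3) Labial Nasal Assimilation: no change — [hohuhfi]
(4) Final Vowel Lowering: [hohuhfi] → [hohuhfe]
(5) h-Deletion: [hohuhfe] → [ohufe]

[ohufe]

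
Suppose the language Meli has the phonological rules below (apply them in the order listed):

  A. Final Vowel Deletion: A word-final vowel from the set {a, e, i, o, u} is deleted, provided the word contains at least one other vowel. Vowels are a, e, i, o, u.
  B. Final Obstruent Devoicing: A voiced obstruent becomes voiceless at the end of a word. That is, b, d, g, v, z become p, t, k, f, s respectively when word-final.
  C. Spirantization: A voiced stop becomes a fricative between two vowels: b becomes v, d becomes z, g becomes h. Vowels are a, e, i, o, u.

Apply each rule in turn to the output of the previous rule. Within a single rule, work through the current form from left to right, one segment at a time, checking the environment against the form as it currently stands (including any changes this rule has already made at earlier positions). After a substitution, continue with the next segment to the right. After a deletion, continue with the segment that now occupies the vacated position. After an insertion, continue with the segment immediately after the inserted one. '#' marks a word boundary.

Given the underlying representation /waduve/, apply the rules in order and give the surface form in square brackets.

A Final Vowel Deletion: [waduve] → [waduv]
B Final Obstruent Devoicing: [waduv] → [waduf]
C Spirantization: [waduf] → [wazuf]

[wazuf]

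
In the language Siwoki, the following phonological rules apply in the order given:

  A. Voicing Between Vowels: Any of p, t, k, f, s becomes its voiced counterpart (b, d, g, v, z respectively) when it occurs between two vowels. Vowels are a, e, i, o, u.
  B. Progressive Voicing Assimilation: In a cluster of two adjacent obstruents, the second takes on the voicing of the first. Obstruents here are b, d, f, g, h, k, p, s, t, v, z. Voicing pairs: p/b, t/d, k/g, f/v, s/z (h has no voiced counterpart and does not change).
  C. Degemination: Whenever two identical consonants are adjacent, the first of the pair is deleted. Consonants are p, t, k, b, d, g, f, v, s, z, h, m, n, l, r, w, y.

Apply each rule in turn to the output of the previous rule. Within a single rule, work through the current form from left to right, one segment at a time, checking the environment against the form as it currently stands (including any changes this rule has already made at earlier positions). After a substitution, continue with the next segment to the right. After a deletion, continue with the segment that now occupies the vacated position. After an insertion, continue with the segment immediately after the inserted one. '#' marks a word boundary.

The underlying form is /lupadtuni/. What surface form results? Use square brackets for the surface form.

[lubaduni]

A Voicing Between Vowels: [lupadtuni] → [lubadtuni]
B Progressive Voicing Assimilation: [lubadtuni] → [lubadduni]
C Degemination: [lubadduni] → [lubaduni]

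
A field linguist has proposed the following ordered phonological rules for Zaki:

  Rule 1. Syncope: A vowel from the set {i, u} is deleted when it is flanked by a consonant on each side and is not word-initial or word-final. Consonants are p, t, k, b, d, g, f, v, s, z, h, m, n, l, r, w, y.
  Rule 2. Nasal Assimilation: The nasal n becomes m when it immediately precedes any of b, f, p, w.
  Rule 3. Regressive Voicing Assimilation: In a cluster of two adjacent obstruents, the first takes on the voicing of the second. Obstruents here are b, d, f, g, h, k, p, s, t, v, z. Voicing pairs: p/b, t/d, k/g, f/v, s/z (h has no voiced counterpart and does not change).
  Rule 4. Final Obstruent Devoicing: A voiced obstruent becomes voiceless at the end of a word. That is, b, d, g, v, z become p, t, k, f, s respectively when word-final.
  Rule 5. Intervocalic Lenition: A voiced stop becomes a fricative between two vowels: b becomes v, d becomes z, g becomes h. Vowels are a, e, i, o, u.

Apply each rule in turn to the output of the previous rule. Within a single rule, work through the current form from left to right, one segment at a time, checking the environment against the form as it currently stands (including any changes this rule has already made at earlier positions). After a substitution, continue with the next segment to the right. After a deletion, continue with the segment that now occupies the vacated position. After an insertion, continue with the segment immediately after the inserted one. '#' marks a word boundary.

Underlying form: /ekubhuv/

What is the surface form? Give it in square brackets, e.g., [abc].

[egphf]

Rule 1 Syncope: [ekubhuv] → [ekbhv]
Rule 2 Nasal Assimilation: no change — [ekbhv]
Rule 3 Regressive Voicing Assimilation: [ekbhv] → [egphv]
Rule 4 Final Obstruent Devoicing: [egphv] → [egphf]
Rule 5 Intervocalic Lenition: no change — [egphf]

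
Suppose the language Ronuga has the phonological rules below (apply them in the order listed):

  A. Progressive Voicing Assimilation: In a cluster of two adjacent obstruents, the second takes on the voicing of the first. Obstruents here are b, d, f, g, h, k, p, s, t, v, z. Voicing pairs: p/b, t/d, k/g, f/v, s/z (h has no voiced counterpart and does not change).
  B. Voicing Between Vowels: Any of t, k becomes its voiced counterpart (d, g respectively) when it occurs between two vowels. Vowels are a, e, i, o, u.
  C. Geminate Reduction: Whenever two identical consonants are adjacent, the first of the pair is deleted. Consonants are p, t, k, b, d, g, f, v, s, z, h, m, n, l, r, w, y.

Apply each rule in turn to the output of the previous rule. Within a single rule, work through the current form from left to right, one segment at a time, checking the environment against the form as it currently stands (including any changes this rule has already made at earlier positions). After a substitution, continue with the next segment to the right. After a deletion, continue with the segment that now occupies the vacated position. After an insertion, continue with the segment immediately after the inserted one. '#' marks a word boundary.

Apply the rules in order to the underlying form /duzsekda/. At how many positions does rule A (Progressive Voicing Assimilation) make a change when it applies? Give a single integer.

A Progressive Voicing Assimilation: [duzsekda] → [duzzekta]
B Voicing Between Vowels: no change — [duzzekta]
C Geminate Reduction: [duzzekta] → [duzekta]
Rule A changed 2 position(s).

2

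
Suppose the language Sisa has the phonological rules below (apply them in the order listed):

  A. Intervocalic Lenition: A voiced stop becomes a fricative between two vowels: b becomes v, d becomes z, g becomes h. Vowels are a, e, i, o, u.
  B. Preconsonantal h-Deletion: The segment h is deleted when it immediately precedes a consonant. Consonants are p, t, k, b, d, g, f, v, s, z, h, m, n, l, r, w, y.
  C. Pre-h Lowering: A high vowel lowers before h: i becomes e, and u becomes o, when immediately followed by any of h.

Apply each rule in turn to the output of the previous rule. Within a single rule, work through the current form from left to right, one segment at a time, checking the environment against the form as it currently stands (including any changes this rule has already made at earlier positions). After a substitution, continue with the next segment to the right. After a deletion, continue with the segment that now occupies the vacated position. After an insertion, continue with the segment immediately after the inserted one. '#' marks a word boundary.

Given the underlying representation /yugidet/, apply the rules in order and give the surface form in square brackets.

[yohizet]

A Intervocalic Lenition: [yugidet] → [yuhizet]
B Preconsonantal h-Deletion: no change — [yuhizet]
C Pre-h Lowering: [yuhizet] → [yohizet]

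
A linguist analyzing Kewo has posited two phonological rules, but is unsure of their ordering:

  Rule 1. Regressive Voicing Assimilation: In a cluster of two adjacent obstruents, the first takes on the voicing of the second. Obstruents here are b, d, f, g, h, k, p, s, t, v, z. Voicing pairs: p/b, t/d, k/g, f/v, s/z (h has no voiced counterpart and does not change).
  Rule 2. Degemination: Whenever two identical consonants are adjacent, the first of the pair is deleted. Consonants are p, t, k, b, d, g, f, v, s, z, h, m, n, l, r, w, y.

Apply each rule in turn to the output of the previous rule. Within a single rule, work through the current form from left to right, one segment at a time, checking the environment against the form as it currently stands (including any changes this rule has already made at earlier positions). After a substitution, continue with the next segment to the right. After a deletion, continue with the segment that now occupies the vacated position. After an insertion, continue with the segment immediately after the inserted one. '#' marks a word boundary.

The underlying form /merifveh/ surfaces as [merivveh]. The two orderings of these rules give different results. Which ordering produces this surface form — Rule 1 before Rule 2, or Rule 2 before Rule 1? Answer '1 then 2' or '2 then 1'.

2 then 1

Order 1 then 2:
  1 Regressive Voicing Assimilation: [merifveh] → [merivveh]
  2 Degemination: [merivveh] → [meriveh]
  result: [meriveh]
Order 2 then 1:
  2 Degemination: no change — [merifveh]
  1 Regressive Voicing Assimilation: [merifveh] → [merivveh]
  result: [merivveh]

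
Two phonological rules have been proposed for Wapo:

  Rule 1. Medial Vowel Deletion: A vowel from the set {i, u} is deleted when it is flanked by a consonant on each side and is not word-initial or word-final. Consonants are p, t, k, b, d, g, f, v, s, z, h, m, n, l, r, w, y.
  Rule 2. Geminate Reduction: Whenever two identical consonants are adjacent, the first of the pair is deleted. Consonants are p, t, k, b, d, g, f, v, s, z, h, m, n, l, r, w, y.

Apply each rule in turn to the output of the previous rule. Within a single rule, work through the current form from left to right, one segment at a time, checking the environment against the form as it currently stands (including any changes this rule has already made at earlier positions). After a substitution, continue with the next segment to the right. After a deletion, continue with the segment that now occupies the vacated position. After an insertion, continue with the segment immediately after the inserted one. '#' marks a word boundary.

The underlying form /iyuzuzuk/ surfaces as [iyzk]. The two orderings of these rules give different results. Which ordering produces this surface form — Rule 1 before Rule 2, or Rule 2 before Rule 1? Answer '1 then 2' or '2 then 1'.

1 then 2

Order 1 then 2:
  1 Medial Vowel Deletion: [iyuzuzuk] → [iyzzk]
  2 Geminate Reduction: [iyzzk] → [iyzk]
  result: [iyzk]
Order 2 then 1:
  2 Geminate Reduction: no change — [iyuzuzuk]
  1 Medial Vowel Deletion: [iyuzuzuk] → [iyzzk]
  result: [iyzzk]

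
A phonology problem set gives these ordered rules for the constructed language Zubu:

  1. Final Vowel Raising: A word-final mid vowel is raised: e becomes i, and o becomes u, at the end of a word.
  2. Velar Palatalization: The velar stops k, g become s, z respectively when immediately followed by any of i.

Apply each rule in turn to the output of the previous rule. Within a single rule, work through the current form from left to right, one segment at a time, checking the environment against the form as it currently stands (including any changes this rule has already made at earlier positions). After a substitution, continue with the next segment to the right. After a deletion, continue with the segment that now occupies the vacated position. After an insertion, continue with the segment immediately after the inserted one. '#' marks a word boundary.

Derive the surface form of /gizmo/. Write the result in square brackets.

[zizmu]

1 Final Vowel Raising: [gizmo] → [gizmu]
2 Velar Palatalization: [gizmu] → [zizmu]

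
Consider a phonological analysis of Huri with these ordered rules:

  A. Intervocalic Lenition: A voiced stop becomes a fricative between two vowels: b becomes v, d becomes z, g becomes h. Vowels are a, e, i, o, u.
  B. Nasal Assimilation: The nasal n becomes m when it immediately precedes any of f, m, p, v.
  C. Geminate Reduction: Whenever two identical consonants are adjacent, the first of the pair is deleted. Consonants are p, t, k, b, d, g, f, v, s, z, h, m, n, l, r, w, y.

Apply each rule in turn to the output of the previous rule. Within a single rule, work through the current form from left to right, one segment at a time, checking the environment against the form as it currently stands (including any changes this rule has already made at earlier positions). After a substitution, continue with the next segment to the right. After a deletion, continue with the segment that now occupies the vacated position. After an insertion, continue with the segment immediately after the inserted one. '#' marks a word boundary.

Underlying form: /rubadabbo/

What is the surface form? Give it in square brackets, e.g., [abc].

[ruvazabo]

A Intervocalic Lenition: [rubadabbo] → [ruvazabbo]
B Nasal Assimilation: no change — [ruvazabbo]
C Geminate Reduction: [ruvazabbo] → [ruvazabo]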